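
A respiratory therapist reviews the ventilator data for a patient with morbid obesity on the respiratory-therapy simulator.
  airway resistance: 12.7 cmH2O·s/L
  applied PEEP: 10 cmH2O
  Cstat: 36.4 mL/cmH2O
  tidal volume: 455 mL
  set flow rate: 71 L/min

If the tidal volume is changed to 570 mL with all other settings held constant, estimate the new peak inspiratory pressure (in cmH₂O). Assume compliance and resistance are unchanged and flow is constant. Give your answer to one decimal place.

40.7

Flow: 71 L/min ÷ 60 = 1.1833 L/s.
PIP = Vt/C + R·V̇ + PEEP (constant-flow equation of motion).
Only the elastic term changes: ΔPIP = ΔVt / C = (570 − 455) / 36.4 = 3.159 cmH2O.
Original PIP = 455/36.4 + 12.7×1.1833 + 10 = 37.528 cmH2O; new PIP = 37.528 + (3.159) = 40.687 cmH2O.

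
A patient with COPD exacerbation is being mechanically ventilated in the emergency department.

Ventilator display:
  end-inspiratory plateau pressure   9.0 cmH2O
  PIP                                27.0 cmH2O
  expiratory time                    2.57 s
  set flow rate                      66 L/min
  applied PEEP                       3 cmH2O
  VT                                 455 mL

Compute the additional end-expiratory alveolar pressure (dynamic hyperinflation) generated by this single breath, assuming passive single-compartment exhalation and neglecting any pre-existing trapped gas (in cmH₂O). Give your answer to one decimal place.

Flow: 66 L/min ÷ 60 = 1.1 L/s.
R = (PIP − Pplat)/V̇ = (27.0 − 9.0) / 1.1 = 18.0/1.1 = 16.364 cmH2O·s/L.
C = Vt/(Pplat − PEEP) = 455.0 / (9.0 − 3) = 455.0/6.0 = 75.833 mL/cmH2O.
τ = R × C = 16.364 × 0.07583 L/cmH2O = 1.241 s.
Fraction remaining = e^(−Te/τ) = e^(−2.57/1.241) = 0.1261; trapped volume = 455.0 × 0.1261 = 57.376 mL.
Additional alveolar pressure from trapping ≈ V_trapped / C = 57.376 / 75.833 = 0.7566 cmH2O.

0.8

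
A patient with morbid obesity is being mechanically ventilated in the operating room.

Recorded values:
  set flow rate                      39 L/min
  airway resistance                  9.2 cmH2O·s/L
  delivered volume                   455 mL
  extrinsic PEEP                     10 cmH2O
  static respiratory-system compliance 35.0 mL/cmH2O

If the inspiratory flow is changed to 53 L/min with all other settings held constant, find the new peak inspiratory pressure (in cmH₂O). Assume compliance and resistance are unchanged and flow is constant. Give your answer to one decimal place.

31.1

Flow: 39 L/min ÷ 60 = 0.65 L/s.
New flow: 53 L/min ÷ 60 = 0.8833 L/s.
PIP = Vt/C + R·V̇ + PEEP (constant-flow equation of motion).
Only the resistive term changes: ΔPIP = R × ΔV̇ = 9.2 × (0.8833 − 0.65) = 9.2 × 0.2333 = 2.146 cmH2O.
Original PIP = 455/35.0 + 9.2×0.65 + 10 = 28.98 cmH2O; new PIP = 28.98 + (2.146) = 31.126 cmH2O.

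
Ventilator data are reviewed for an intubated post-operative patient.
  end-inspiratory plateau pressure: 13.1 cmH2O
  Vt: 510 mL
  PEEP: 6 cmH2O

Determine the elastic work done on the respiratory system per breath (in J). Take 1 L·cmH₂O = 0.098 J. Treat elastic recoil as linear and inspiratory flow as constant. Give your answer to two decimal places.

Elastic work ≈ ½ × (Pplat − PEEP) × Vt = 0.5 × (13.1 − 6) × 0.510 L = 0.5 × 7.1 × 0.510 = 1.811 L·cmH2O.
× 0.098 J/(L·cmH2O) → 0.1775 J.

0.18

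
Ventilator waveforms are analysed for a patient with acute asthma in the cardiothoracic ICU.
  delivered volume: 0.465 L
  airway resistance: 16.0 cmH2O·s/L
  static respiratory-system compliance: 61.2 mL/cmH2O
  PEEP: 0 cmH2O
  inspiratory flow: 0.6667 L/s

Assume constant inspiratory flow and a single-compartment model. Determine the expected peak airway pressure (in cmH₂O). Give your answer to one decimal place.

18.3

Equation of motion (constant flow): PIP = Vt/C + R·V̇ + PEEP.
PIP = 465/61.2 + 16.0×0.6667 + 0 = 7.598 + 10.667 + 0 = 18.265 cmH2O.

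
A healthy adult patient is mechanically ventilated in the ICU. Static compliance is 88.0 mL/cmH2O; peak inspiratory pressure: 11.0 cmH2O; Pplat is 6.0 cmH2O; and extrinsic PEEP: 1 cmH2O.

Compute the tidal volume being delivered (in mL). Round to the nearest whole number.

440

Vt = Cstat × (Pplat − PEEP) = 88.0 × (6.0 − 1) = 88.0 × 5.0 = 440.0 mL.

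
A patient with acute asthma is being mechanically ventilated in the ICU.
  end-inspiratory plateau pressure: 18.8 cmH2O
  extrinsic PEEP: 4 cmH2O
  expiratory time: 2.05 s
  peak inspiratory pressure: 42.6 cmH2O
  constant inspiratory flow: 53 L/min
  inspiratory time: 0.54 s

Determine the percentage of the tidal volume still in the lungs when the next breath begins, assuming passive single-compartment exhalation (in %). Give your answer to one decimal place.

9.4

Flow: 53 L/min ÷ 60 = 0.8833 L/s.
Vt = flow × Ti = 0.8833 L/s × 0.54 s × 1000 mL/L = 476.98 mL.
R = (PIP − Pplat)/V̇ = (42.6 − 18.8) / 0.8833 = 23.8/0.8833 = 26.944 cmH2O·s/L.
C = Vt/(Pplat − PEEP) = 476.98 / (18.8 − 4) = 476.98/14.8 = 32.228 mL/cmH2O.
τ = R × C = 26.944 × 0.03223 L/cmH2O = 0.8684 s.
Fraction remaining at end-expiration = e^(−Te/τ) = e^(−2.05/0.8684) = 0.09436 → 9.436%.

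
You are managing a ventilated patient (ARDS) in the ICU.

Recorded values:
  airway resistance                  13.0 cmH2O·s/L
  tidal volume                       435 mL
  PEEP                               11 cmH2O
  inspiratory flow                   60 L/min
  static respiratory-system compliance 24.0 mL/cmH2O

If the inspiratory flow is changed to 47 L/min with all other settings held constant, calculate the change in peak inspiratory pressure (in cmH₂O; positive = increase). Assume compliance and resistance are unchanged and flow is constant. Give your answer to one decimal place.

-2.8

Flow: 60 L/min ÷ 60 = 1 L/s.
New flow: 47 L/min ÷ 60 = 0.7833 L/s.
PIP = Vt/C + R·V̇ + PEEP (constant-flow equation of motion).
Only the resistive term changes: ΔPIP = R × ΔV̇ = 13.0 × (0.7833 − 1) = 13.0 × -0.2167 = -2.817 cmH2O.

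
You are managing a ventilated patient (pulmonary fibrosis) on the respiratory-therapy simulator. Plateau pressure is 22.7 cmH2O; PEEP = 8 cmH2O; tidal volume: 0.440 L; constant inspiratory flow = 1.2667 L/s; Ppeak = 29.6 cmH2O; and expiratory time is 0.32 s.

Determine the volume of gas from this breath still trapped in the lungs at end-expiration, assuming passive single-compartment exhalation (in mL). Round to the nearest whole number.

R = (PIP − Pplat)/V̇ = (29.6 − 22.7) / 1.2667 = 6.9/1.2667 = 5.447 cmH2O·s/L.
C = Vt/(Pplat − PEEP) = 440.0 / (22.7 − 8) = 440.0/14.7 = 29.932 mL/cmH2O.
τ = R × C = 5.447 × 0.02993 L/cmH2O = 0.163 s.
Fraction remaining = e^(−Te/τ) = e^(−0.32/0.163) = 0.1404.
Trapped volume = 440.0 × 0.1404 = 61.776 mL.

62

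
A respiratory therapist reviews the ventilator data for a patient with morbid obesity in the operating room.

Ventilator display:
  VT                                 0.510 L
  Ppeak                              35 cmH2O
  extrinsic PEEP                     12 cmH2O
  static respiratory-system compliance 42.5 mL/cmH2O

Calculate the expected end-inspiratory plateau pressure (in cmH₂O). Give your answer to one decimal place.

Pplat = PEEP + Vt / Cstat = 12 + 510 / 42.5 = 12 + 12.0 = 24.0 cmH2O.

24.0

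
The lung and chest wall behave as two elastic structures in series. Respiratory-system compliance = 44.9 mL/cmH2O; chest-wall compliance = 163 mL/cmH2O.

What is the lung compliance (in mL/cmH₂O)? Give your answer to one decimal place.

62.0

1/CL = 1/Crs − 1/Ccw.
1/CL = 1/44.9 − 1/163 = 0.01614.
CL = 61.958 mL/cmH2O.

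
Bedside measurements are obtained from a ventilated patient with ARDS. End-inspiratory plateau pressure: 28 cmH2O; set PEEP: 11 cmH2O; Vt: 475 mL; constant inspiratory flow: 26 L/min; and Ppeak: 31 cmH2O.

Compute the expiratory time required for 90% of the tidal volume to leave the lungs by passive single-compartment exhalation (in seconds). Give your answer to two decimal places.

0.45

Flow: 26 L/min ÷ 60 = 0.4333 L/s.
R = (PIP − Pplat)/V̇ = (31 − 28) / 0.4333 = 3.0/0.4333 = 6.924 cmH2O·s/L.
C = Vt/(Pplat − PEEP) = 475.0 / (28 − 11) = 475.0/17.0 = 27.941 mL/cmH2O.
τ = R × C = 6.924 × 0.02794 L/cmH2O = 0.1935 s.
t = −τ·ln(1 − 0.90) = −0.1935·ln(0.1) = 0.4456 s.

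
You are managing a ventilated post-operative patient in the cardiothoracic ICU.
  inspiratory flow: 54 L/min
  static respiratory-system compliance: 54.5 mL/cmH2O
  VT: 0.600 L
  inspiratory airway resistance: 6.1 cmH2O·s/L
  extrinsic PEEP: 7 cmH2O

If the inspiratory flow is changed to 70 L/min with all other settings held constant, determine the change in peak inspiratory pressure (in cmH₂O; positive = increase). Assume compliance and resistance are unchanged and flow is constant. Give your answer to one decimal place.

Flow: 54 L/min ÷ 60 = 0.9 L/s.
New flow: 70 L/min ÷ 60 = 1.1667 L/s.
PIP = Vt/C + R·V̇ + PEEP (constant-flow equation of motion).
Only the resistive term changes: ΔPIP = R × ΔV̇ = 6.1 × (1.1667 − 0.9) = 6.1 × 0.2667 = 1.627 cmH2O.

1.6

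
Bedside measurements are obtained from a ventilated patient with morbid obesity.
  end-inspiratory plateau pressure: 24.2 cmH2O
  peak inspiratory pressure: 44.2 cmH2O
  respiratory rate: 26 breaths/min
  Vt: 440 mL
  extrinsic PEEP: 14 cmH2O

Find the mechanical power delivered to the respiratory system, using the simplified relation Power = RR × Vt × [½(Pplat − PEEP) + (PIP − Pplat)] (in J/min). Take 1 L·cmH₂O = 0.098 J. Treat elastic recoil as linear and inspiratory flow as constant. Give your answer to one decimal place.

Per-breath work = Vt × [½(Pplat−PEEP) + (PIP−Pplat)] = 0.440 × [0.5×10.2 + 20.0] = 0.440 × 25.1 = 11.044 L·cmH2O.
Power = 26 × 11.044 = 287.14 L·cmH2O/min.
× 0.098 J/(L·cmH2O) → 28.14 J/min.

28.1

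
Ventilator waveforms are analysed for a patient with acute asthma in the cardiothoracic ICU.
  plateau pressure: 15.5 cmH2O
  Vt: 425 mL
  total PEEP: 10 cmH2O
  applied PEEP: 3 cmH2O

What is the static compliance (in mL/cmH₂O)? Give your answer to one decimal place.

End-expiratory occlusion gives total PEEP = 10 cmH2O (intrinsic PEEP = 10 − 3 = 7). Use total PEEP for the elastic gradient.
Cstat = Vt / (Pplat − PEEPtotal) = 425 / (15.5 − 10) = 425 / 5.5 = 77.273 mL/cmH2O.

77.3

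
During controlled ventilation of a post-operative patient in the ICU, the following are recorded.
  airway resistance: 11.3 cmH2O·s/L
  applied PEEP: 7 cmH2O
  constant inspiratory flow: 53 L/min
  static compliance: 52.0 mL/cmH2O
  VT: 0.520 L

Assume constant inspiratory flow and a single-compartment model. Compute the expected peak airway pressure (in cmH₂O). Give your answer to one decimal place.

Flow: 53 L/min ÷ 60 = 0.8833 L/s.
Equation of motion (constant flow): PIP = Vt/C + R·V̇ + PEEP.
PIP = 520/52.0 + 11.3×0.8833 + 7 = 10.0 + 9.981 + 7 = 26.981 cmH2O.

27.0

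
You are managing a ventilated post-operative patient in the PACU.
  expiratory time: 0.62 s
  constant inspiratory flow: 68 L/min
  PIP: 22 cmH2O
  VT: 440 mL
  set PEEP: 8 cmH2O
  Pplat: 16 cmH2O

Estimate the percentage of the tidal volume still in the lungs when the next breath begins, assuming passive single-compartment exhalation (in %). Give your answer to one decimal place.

11.9

Flow: 68 L/min ÷ 60 = 1.1333 L/s.
R = (PIP − Pplat)/V̇ = (22 − 16) / 1.1333 = 6.0/1.1333 = 5.294 cmH2O·s/L.
C = Vt/(Pplat − PEEP) = 440.0 / (16 − 8) = 440.0/8.0 = 55.0 mL/cmH2O.
τ = R × C = 5.294 × 0.055 L/cmH2O = 0.2912 s.
Fraction remaining at end-expiration = e^(−Te/τ) = e^(−0.62/0.2912) = 0.1189 → 11.89%.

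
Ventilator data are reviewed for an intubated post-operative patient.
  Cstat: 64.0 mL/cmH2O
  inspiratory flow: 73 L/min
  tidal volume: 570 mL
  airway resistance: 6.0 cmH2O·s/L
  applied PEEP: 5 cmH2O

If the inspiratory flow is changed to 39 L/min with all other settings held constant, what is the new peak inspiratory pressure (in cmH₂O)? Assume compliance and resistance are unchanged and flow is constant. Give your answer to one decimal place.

17.8

Flow: 73 L/min ÷ 60 = 1.2167 L/s.
New flow: 39 L/min ÷ 60 = 0.65 L/s.
PIP = Vt/C + R·V̇ + PEEP (constant-flow equation of motion).
Only the resistive term changes: ΔPIP = R × ΔV̇ = 6.0 × (0.65 − 1.2167) = 6.0 × -0.5667 = -3.4 cmH2O.
Original PIP = 570/64.0 + 6.0×1.2167 + 5 = 21.206 cmH2O; new PIP = 21.206 + (-3.4) = 17.806 cmH2O.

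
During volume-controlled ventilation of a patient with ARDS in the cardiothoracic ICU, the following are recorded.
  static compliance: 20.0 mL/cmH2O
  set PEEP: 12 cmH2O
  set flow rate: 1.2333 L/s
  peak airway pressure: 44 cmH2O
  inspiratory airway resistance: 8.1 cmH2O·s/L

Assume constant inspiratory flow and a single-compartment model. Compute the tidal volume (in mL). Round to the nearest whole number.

Equation of motion (constant flow): PIP = Vt/C + R·V̇ + PEEP.
Vt/C = PIP − R·V̇ − PEEP = 44 − 9.99 − 12 = 22.01 cmH2O.
Vt = C × 22.01 = 20.0 × 22.01 = 440.2 mL.

440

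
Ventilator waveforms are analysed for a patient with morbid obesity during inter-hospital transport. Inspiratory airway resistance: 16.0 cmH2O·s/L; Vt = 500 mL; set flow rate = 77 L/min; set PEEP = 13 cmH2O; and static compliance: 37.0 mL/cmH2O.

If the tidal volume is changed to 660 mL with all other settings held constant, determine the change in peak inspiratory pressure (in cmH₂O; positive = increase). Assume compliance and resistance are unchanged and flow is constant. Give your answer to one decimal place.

4.3

PIP = Vt/C + R·V̇ + PEEP (constant-flow equation of motion).
Only the elastic term changes: ΔPIP = ΔVt / C = (660 − 500) / 37.0 = 4.324 cmH2O.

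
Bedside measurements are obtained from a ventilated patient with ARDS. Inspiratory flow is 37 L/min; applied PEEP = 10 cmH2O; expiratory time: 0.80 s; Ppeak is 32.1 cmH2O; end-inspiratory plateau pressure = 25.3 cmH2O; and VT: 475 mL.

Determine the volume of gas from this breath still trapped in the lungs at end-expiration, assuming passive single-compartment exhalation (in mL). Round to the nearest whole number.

46

Flow: 37 L/min ÷ 60 = 0.6167 L/s.
R = (PIP − Pplat)/V̇ = (32.1 − 25.3) / 0.6167 = 6.8/0.6167 = 11.026 cmH2O·s/L.
C = Vt/(Pplat − PEEP) = 475.0 / (25.3 − 10) = 475.0/15.3 = 31.046 mL/cmH2O.
τ = R × C = 11.026 × 0.03105 L/cmH2O = 0.3424 s.
Fraction remaining = e^(−Te/τ) = e^(−0.80/0.3424) = 0.09667.
Trapped volume = 475.0 × 0.09667 = 45.918 mL.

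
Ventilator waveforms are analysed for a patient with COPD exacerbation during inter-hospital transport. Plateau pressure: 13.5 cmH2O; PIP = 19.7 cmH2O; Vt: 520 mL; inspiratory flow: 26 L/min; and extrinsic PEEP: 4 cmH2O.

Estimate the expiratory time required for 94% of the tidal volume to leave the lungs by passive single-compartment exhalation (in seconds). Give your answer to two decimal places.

2.20

Flow: 26 L/min ÷ 60 = 0.4333 L/s.
R = (PIP − Pplat)/V̇ = (19.7 − 13.5) / 0.4333 = 6.2/0.4333 = 14.309 cmH2O·s/L.
C = Vt/(Pplat − PEEP) = 520.0 / (13.5 − 4) = 520.0/9.5 = 54.737 mL/cmH2O.
τ = R × C = 14.309 × 0.05474 L/cmH2O = 0.7833 s.
t = −τ·ln(1 − 0.94) = −0.7833·ln(0.06) = 2.204 s.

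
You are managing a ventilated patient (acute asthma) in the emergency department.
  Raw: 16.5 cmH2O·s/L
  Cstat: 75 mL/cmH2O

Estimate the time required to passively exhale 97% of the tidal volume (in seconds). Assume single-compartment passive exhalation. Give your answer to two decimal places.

4.34

τ = R × C = 16.5 × 75 mL/cmH2O = 16.5 × 0.075 L/cmH2O = 1.238 s.
Exhaled fraction f = 1 − e^(−t/τ) → t = −τ·ln(1 − f) = −1.238·ln(0.03) = 4.341 s.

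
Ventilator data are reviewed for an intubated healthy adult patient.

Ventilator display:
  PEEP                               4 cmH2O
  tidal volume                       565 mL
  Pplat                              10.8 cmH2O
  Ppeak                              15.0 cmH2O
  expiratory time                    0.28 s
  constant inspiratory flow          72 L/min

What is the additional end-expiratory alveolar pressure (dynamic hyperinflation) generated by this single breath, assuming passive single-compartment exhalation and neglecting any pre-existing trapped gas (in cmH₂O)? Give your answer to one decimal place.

2.6

Flow: 72 L/min ÷ 60 = 1.2 L/s.
R = (PIP − Pplat)/V̇ = (15.0 − 10.8) / 1.2 = 4.2/1.2 = 3.5 cmH2O·s/L.
C = Vt/(Pplat − PEEP) = 565.0 / (10.8 − 4) = 565.0/6.8 = 83.088 mL/cmH2O.
τ = R × C = 3.5 × 0.08309 L/cmH2O = 0.2908 s.
Fraction remaining = e^(−Te/τ) = e^(−0.28/0.2908) = 0.3818; trapped volume = 565.0 × 0.3818 = 215.72 mL.
Additional alveolar pressure from trapping ≈ V_trapped / C = 215.72 / 83.088 = 2.596 cmH2O.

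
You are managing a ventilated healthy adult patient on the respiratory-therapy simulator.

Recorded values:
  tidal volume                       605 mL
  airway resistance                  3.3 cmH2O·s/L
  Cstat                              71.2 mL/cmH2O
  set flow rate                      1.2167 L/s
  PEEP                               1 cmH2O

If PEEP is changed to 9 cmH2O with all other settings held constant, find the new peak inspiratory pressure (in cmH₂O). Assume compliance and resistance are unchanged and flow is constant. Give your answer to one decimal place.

PIP = Vt/C + R·V̇ + PEEP (constant-flow equation of motion).
Only the baseline term changes: ΔPIP = ΔPEEP = 9 − 1 = 8.0 cmH2O.
Original PIP = 605/71.2 + 3.3×1.2167 + 1 = 13.512 cmH2O; new PIP = 13.512 + (8.0) = 21.512 cmH2O.

21.5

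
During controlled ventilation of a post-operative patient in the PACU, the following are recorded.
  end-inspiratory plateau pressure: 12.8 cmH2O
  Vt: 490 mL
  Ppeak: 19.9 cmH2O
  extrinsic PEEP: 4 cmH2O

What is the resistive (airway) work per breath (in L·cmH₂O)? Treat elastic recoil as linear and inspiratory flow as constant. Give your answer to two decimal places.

With constant inspiratory flow the resistive pressure is constant at PIP − Pplat = 19.9 − 12.8 = 7.1 cmH2O, so resistive work = 7.1 × 0.490 = 3.479 L·cmH2O.

3.48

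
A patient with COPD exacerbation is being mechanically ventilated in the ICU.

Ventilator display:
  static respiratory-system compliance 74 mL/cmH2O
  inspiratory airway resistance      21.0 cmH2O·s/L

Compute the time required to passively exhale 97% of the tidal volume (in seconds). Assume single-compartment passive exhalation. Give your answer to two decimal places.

τ = R × C = 21.0 × 74 mL/cmH2O = 21.0 × 0.074 L/cmH2O = 1.554 s.
Exhaled fraction f = 1 − e^(−t/τ) → t = −τ·ln(1 − f) = −1.554·ln(0.03) = 5.449 s.

5.45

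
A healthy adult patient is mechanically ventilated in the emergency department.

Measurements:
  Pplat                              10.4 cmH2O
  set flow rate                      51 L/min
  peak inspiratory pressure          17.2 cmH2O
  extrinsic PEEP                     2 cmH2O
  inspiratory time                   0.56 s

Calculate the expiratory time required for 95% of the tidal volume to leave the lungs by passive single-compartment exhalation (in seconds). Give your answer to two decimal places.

1.36

Flow: 51 L/min ÷ 60 = 0.85 L/s.
Vt = flow × Ti = 0.85 L/s × 0.56 s × 1000 mL/L = 476.0 mL.
R = (PIP − Pplat)/V̇ = (17.2 − 10.4) / 0.85 = 6.8/0.85 = 8.0 cmH2O·s/L.
C = Vt/(Pplat − PEEP) = 476.0 / (10.4 − 2) = 476.0/8.4 = 56.667 mL/cmH2O.
τ = R × C = 8.0 × 0.05667 L/cmH2O = 0.4534 s.
t = −τ·ln(1 − 0.95) = −0.4534·ln(0.05) = 1.358 s.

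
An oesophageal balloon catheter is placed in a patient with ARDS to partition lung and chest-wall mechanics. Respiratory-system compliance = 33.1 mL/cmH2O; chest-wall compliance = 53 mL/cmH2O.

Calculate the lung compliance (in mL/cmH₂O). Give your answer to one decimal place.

1/CL = 1/Crs − 1/Ccw.
1/CL = 1/33.1 − 1/53 = 0.01134.
CL = 88.183 mL/cmH2O.

88.2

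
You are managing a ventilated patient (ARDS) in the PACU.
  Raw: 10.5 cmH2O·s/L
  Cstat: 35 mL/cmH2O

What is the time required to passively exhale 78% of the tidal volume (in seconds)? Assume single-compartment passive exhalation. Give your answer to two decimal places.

τ = R × C = 10.5 × 35 mL/cmH2O = 10.5 × 0.035 L/cmH2O = 0.3675 s.
Exhaled fraction f = 1 − e^(−t/τ) → t = −τ·ln(1 − f) = −0.3675·ln(0.22) = 0.5564 s.

0.56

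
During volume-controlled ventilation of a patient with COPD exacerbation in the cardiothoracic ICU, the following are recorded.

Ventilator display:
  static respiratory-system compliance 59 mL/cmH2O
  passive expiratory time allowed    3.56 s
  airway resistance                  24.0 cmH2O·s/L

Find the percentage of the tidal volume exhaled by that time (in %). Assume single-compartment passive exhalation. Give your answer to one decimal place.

τ = R × C = 24.0 × 59 mL/cmH2O = 24.0 × 0.059 L/cmH2O = 1.416 s.
Passive exhalation: V(t)/V₀ = e^(−t/τ) = e^(−3.56/1.416) = 0.08093.
Fraction exhaled = 1 − 0.08093 = 0.9191 → 91.91%.

91.9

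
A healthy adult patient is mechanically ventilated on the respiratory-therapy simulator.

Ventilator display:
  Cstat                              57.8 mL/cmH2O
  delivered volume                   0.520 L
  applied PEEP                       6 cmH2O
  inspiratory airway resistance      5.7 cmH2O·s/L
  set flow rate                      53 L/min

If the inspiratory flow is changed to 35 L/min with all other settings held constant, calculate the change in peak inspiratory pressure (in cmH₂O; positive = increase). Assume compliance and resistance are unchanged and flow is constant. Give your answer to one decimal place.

-1.7

Flow: 53 L/min ÷ 60 = 0.8833 L/s.
New flow: 35 L/min ÷ 60 = 0.5833 L/s.
PIP = Vt/C + R·V̇ + PEEP (constant-flow equation of motion).
Only the resistive term changes: ΔPIP = R × ΔV̇ = 5.7 × (0.5833 − 0.8833) = 5.7 × -0.3 = -1.71 cmH2O.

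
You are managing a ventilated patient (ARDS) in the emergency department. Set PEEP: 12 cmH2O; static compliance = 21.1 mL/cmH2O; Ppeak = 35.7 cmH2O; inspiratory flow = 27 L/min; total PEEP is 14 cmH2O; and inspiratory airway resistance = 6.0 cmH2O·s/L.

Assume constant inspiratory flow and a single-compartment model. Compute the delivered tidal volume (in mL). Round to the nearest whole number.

Flow: 27 L/min ÷ 60 = 0.45 L/s.
Total PEEP = 14 cmH2O (set 12 + intrinsic 2); this is the baseline alveolar pressure.
Equation of motion (constant flow): PIP = Vt/C + R·V̇ + PEEP.
Vt/C = PIP − R·V̇ − PEEP = 35.7 − 2.7 − 14 = 19.0 cmH2O.
Vt = C × 19.0 = 21.1 × 19.0 = 400.9 mL.

401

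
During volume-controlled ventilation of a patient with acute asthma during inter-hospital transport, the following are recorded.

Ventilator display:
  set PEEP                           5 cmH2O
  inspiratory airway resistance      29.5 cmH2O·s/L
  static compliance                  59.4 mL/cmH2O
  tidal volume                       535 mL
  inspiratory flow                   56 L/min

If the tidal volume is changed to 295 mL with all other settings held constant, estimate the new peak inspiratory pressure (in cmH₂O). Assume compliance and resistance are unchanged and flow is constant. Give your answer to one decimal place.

37.5

Flow: 56 L/min ÷ 60 = 0.9333 L/s.
PIP = Vt/C + R·V̇ + PEEP (constant-flow equation of motion).
Only the elastic term changes: ΔPIP = ΔVt / C = (295 − 535) / 59.4 = -4.04 cmH2O.
Original PIP = 535/59.4 + 29.5×0.9333 + 5 = 41.539 cmH2O; new PIP = 41.539 + (-4.04) = 37.499 cmH2O.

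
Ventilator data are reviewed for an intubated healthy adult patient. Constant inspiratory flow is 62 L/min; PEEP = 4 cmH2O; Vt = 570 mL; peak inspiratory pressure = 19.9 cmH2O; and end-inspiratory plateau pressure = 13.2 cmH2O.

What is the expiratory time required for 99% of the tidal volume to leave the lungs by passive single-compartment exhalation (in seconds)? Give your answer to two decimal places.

Flow: 62 L/min ÷ 60 = 1.0333 L/s.
R = (PIP − Pplat)/V̇ = (19.9 − 13.2) / 1.0333 = 6.7/1.0333 = 6.484 cmH2O·s/L.
C = Vt/(Pplat − PEEP) = 570.0 / (13.2 − 4) = 570.0/9.2 = 61.957 mL/cmH2O.
τ = R × C = 6.484 × 0.06196 L/cmH2O = 0.4017 s.
t = −τ·ln(1 − 0.99) = −0.4017·ln(0.01) = 1.85 s.

1.85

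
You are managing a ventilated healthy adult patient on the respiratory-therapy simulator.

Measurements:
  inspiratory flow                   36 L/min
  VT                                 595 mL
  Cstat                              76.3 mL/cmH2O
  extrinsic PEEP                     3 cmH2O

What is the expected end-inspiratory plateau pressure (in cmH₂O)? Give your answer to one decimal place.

Pplat = PEEP + Vt / Cstat = 3 + 595 / 76.3 = 3 + 7.798 = 10.798 cmH2O.

10.8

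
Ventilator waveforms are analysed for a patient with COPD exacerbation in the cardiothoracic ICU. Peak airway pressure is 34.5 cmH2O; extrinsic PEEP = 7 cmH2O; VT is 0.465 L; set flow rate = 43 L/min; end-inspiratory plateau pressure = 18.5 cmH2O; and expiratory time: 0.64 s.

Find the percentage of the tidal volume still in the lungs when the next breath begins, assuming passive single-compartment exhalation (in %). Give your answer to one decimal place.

49.2

Flow: 43 L/min ÷ 60 = 0.7167 L/s.
R = (PIP − Pplat)/V̇ = (34.5 − 18.5) / 0.7167 = 16.0/0.7167 = 22.325 cmH2O·s/L.
C = Vt/(Pplat − PEEP) = 465.0 / (18.5 − 7) = 465.0/11.5 = 40.435 mL/cmH2O.
τ = R × C = 22.325 × 0.04044 L/cmH2O = 0.9028 s.
Fraction remaining at end-expiration = e^(−Te/τ) = e^(−0.64/0.9028) = 0.4922 → 49.22%.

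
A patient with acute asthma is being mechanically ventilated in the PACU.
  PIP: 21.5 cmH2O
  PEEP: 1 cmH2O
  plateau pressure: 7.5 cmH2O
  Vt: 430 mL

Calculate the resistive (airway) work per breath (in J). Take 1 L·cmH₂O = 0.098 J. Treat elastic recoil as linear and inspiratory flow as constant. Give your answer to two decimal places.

0.59

With constant inspiratory flow the resistive pressure is constant at PIP − Pplat = 21.5 − 7.5 = 14.0 cmH2O, so resistive work = 14.0 × 0.430 = 6.02 L·cmH2O.
× 0.098 J/(L·cmH2O) → 0.59 J.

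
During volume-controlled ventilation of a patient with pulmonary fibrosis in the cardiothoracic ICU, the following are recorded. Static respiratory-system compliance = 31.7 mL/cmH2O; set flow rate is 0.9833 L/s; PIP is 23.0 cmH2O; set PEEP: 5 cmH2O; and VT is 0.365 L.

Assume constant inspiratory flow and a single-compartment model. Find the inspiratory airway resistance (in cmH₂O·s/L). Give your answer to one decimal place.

6.6

Equation of motion (constant flow): PIP = Vt/C + R·V̇ + PEEP.
R·V̇ = PIP − Vt/C − PEEP = 23.0 − 365/31.7 − 5 = 23.0 − 11.514 − 5 = 6.486 cmH2O.
R = 6.486 / 0.9833 = 6.596 cmH2O·s/L.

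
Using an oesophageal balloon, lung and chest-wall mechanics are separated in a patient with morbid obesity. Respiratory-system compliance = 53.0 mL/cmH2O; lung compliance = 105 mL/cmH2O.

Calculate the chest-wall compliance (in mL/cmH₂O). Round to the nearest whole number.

1/Ccw = 1/Crs − 1/CL.
1/Ccw = 1/53.0 − 1/105 = 0.009344.
Ccw = 107.02 mL/cmH2O.

107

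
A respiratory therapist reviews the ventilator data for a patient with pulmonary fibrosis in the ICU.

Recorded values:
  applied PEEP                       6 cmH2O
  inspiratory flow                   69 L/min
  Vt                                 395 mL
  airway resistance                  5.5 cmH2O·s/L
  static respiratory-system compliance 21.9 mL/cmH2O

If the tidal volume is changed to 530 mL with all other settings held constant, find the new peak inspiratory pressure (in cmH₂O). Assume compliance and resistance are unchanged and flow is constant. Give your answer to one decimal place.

36.5

Flow: 69 L/min ÷ 60 = 1.15 L/s.
PIP = Vt/C + R·V̇ + PEEP (constant-flow equation of motion).
Only the elastic term changes: ΔPIP = ΔVt / C = (530 − 395) / 21.9 = 6.164 cmH2O.
Original PIP = 395/21.9 + 5.5×1.15 + 6 = 30.362 cmH2O; new PIP = 30.362 + (6.164) = 36.526 cmH2O.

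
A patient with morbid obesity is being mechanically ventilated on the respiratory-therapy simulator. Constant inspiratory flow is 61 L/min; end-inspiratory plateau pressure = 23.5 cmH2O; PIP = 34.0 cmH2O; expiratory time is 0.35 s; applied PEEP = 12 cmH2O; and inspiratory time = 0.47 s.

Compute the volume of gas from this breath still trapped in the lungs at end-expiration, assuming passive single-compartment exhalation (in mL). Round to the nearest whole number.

Flow: 61 L/min ÷ 60 = 1.0167 L/s.
Vt = flow × Ti = 1.0167 L/s × 0.47 s × 1000 mL/L = 477.85 mL.
R = (PIP − Pplat)/V̇ = (34.0 − 23.5) / 1.0167 = 10.5/1.0167 = 10.328 cmH2O·s/L.
C = Vt/(Pplat − PEEP) = 477.85 / (23.5 − 12) = 477.85/11.5 = 41.552 mL/cmH2O.
τ = R × C = 10.328 × 0.04155 L/cmH2O = 0.4291 s.
Fraction remaining = e^(−Te/τ) = e^(−0.35/0.4291) = 0.4423.
Trapped volume = 477.85 × 0.4423 = 211.35 mL.

211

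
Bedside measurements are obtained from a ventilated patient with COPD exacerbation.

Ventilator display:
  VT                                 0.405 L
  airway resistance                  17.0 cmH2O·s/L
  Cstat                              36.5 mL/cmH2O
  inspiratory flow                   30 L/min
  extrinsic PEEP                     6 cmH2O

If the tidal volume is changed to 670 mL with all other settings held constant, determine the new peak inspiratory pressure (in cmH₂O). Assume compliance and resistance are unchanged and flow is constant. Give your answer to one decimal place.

32.9

Flow: 30 L/min ÷ 60 = 0.5 L/s.
PIP = Vt/C + R·V̇ + PEEP (constant-flow equation of motion).
Only the elastic term changes: ΔPIP = ΔVt / C = (670 − 405) / 36.5 = 7.26 cmH2O.
Original PIP = 405/36.5 + 17.0×0.5 + 6 = 25.596 cmH2O; new PIP = 25.596 + (7.26) = 32.856 cmH2O.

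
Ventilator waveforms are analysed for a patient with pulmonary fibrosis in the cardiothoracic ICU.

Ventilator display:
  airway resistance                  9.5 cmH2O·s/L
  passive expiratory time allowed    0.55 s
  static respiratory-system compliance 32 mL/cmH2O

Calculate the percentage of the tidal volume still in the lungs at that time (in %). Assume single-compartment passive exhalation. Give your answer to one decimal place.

τ = R × C = 9.5 × 32 mL/cmH2O = 9.5 × 0.032 L/cmH2O = 0.304 s.
Passive exhalation: V(t)/V₀ = e^(−t/τ) = e^(−0.55/0.304) = 0.1638.
Fraction remaining = 0.1638 → 16.38%.

16.4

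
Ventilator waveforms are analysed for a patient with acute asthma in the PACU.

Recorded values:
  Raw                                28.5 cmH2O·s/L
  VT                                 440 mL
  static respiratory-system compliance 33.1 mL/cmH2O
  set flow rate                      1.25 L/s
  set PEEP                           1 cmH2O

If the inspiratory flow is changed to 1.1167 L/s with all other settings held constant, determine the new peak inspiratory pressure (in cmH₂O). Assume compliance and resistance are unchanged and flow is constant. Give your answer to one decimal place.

PIP = Vt/C + R·V̇ + PEEP (constant-flow equation of motion).
Only the resistive term changes: ΔPIP = R × ΔV̇ = 28.5 × (1.1167 − 1.25) = 28.5 × -0.1333 = -3.799 cmH2O.
Original PIP = 440/33.1 + 28.5×1.25 + 1 = 49.918 cmH2O; new PIP = 49.918 + (-3.799) = 46.119 cmH2O.

46.1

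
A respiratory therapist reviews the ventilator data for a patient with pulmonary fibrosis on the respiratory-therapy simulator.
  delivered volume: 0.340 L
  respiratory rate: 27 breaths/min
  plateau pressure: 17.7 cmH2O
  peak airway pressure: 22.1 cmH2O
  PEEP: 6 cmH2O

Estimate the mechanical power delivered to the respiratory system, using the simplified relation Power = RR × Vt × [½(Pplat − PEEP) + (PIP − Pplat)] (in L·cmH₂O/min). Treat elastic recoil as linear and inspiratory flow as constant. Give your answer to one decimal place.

94.1

Per-breath work = Vt × [½(Pplat−PEEP) + (PIP−Pplat)] = 0.340 × [0.5×11.7 + 4.4] = 0.340 × 10.25 = 3.485 L·cmH2O.
Power = 27 × 3.485 = 94.095 L·cmH2O/min.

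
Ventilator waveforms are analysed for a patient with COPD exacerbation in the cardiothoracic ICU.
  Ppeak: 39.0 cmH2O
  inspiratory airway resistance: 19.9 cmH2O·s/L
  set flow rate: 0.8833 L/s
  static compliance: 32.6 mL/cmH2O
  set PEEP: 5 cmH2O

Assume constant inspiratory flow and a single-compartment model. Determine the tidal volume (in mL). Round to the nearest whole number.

535

Equation of motion (constant flow): PIP = Vt/C + R·V̇ + PEEP.
Vt/C = PIP − R·V̇ − PEEP = 39.0 − 17.578 − 5 = 16.422 cmH2O.
Vt = C × 16.422 = 32.6 × 16.422 = 535.36 mL.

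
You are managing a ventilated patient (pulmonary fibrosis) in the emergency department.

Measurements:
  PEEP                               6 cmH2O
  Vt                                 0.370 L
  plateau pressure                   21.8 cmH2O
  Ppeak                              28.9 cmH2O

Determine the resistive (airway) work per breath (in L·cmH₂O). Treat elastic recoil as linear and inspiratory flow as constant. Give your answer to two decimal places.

With constant inspiratory flow the resistive pressure is constant at PIP − Pplat = 28.9 − 21.8 = 7.1 cmH2O, so resistive work = 7.1 × 0.370 = 2.627 L·cmH2O.

2.63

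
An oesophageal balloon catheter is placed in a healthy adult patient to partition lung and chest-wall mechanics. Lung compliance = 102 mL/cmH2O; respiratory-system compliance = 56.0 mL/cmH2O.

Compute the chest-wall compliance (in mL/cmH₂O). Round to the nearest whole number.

1/Ccw = 1/Crs − 1/CL.
1/Ccw = 1/56.0 − 1/102 = 0.008053.
Ccw = 124.18 mL/cmH2O.

124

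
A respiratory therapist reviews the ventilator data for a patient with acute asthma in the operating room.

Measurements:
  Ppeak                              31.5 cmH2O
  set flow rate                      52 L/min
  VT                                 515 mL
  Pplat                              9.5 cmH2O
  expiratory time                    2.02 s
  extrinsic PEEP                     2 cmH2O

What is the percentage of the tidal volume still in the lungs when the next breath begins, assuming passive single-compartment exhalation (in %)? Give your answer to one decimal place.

31.4

Flow: 52 L/min ÷ 60 = 0.8667 L/s.
R = (PIP − Pplat)/V̇ = (31.5 − 9.5) / 0.8667 = 22.0/0.8667 = 25.384 cmH2O·s/L.
C = Vt/(Pplat − PEEP) = 515.0 / (9.5 − 2) = 515.0/7.5 = 68.667 mL/cmH2O.
τ = R × C = 25.384 × 0.06867 L/cmH2O = 1.743 s.
Fraction remaining at end-expiration = e^(−Te/τ) = e^(−2.02/1.743) = 0.3138 → 31.38%.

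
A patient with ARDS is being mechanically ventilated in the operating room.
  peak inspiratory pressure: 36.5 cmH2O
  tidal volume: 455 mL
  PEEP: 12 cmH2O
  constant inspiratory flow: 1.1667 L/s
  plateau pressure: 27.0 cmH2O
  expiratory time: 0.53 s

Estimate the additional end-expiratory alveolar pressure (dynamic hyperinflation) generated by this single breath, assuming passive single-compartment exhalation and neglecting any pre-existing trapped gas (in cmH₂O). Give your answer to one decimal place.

1.8

R = (PIP − Pplat)/V̇ = (36.5 − 27.0) / 1.1667 = 9.5/1.1667 = 8.143 cmH2O·s/L.
C = Vt/(Pplat − PEEP) = 455.0 / (27.0 − 12) = 455.0/15.0 = 30.333 mL/cmH2O.
τ = R × C = 8.143 × 0.03033 L/cmH2O = 0.247 s.
Fraction remaining = e^(−Te/τ) = e^(−0.53/0.247) = 0.117; trapped volume = 455.0 × 0.117 = 53.235 mL.
Additional alveolar pressure from trapping ≈ V_trapped / C = 53.235 / 30.333 = 1.755 cmH2O.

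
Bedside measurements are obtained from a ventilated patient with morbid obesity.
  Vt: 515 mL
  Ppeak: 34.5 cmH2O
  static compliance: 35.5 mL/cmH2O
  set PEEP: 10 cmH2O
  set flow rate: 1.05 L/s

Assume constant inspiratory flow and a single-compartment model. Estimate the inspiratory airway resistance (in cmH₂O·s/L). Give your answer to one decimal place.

9.5

Equation of motion (constant flow): PIP = Vt/C + R·V̇ + PEEP.
R·V̇ = PIP − Vt/C − PEEP = 34.5 − 515/35.5 − 10 = 34.5 − 14.507 − 10 = 9.993 cmH2O.
R = 9.993 / 1.05 = 9.517 cmH2O·s/L.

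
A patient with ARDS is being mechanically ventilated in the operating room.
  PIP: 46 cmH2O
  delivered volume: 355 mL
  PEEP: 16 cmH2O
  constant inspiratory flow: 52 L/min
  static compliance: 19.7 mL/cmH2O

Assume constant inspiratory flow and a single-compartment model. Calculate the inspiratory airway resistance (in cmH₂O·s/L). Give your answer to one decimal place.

13.8

Flow: 52 L/min ÷ 60 = 0.8667 L/s.
Equation of motion (constant flow): PIP = Vt/C + R·V̇ + PEEP.
R·V̇ = PIP − Vt/C − PEEP = 46 − 355/19.7 − 16 = 46 − 18.02 − 16 = 11.98 cmH2O.
R = 11.98 / 0.8667 = 13.823 cmH2O·s/L.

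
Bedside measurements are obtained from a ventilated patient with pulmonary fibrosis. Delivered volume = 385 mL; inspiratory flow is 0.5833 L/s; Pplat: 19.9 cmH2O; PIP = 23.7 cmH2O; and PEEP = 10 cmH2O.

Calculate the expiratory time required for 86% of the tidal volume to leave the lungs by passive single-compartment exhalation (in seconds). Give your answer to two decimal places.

R = (PIP − Pplat)/V̇ = (23.7 − 19.9) / 0.5833 = 3.8/0.5833 = 6.515 cmH2O·s/L.
C = Vt/(Pplat − PEEP) = 385.0 / (19.9 − 10) = 385.0/9.9 = 38.889 mL/cmH2O.
τ = R × C = 6.515 × 0.03889 L/cmH2O = 0.2534 s.
t = −τ·ln(1 − 0.86) = −0.2534·ln(0.14) = 0.4982 s.

0.50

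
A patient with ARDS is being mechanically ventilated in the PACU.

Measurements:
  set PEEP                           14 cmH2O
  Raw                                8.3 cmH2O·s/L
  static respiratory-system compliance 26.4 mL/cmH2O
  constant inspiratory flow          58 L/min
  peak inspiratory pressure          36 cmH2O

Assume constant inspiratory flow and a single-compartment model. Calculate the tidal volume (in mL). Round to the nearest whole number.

Flow: 58 L/min ÷ 60 = 0.9667 L/s.
Equation of motion (constant flow): PIP = Vt/C + R·V̇ + PEEP.
Vt/C = PIP − R·V̇ − PEEP = 36 − 8.024 − 14 = 13.976 cmH2O.
Vt = C × 13.976 = 26.4 × 13.976 = 368.97 mL.

369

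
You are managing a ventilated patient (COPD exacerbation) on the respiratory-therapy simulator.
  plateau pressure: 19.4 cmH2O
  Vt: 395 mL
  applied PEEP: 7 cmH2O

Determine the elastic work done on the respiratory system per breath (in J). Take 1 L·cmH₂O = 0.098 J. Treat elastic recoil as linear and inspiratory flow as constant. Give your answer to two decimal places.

Elastic work ≈ ½ × (Pplat − PEEP) × Vt = 0.5 × (19.4 − 7) × 0.395 L = 0.5 × 12.4 × 0.395 = 2.449 L·cmH2O.
× 0.098 J/(L·cmH2O) → 0.24 J.

0.24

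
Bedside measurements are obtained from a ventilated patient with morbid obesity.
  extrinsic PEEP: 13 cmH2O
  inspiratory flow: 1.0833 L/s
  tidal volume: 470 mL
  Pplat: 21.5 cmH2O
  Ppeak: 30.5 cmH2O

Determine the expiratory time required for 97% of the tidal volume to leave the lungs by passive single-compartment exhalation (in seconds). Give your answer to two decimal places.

R = (PIP − Pplat)/V̇ = (30.5 − 21.5) / 1.0833 = 9.0/1.0833 = 8.308 cmH2O·s/L.
C = Vt/(Pplat − PEEP) = 470.0 / (21.5 − 13) = 470.0/8.5 = 55.294 mL/cmH2O.
τ = R × C = 8.308 × 0.05529 L/cmH2O = 0.4593 s.
t = −τ·ln(1 − 0.97) = −0.4593·ln(0.03) = 1.611 s.

1.61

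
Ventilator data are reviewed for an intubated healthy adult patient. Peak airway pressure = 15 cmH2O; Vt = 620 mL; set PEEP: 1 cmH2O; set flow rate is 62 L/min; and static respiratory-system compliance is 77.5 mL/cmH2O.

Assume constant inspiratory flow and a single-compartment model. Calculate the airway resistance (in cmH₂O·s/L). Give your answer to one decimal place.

Flow: 62 L/min ÷ 60 = 1.0333 L/s.
Equation of motion (constant flow): PIP = Vt/C + R·V̇ + PEEP.
R·V̇ = PIP − Vt/C − PEEP = 15 − 620/77.5 − 1 = 15 − 8.0 − 1 = 6.0 cmH2O.
R = 6.0 / 1.0333 = 5.807 cmH2O·s/L.

5.8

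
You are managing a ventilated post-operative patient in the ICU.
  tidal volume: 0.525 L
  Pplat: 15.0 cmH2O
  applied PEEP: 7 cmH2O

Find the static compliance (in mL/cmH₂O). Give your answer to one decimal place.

65.6

Cstat = Vt / (Pplat − PEEP) = 525 / (15.0 − 7) = 525 / 8.0 = 65.625 mL/cmH2O.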